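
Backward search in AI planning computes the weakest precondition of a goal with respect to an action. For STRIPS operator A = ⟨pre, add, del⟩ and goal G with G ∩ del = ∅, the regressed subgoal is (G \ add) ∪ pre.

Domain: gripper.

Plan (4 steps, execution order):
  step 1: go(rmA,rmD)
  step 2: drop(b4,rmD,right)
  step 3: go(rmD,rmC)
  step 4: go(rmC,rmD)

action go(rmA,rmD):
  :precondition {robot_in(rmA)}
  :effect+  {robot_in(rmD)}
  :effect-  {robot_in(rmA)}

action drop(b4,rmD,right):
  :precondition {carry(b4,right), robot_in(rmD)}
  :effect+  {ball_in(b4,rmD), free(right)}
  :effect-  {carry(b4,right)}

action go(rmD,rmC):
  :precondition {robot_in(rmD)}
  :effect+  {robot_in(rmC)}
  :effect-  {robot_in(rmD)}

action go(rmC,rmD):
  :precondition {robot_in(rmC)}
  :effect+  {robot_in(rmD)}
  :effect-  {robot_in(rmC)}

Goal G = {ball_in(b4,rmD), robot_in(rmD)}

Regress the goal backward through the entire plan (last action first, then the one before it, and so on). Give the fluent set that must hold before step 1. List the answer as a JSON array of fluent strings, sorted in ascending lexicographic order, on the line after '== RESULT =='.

Regress step by step:
  through step 4 (go(rmC,rmD)): drop {robot_in(rmD)}, keep {ball_in(b4,rmD)}, require {robot_in(rmC)}
    → {ball_in(b4,rmD), robot_in(rmC)}
  through step 3 (go(rmD,rmC)): drop {robot_in(rmC)}, keep {ball_in(b4,rmD)}, require {robot_in(rmD)}
    → {ball_in(b4,rmD), robot_in(rmD)}
  through step 2 (drop(b4,rmD,right)): drop {ball_in(b4,rmD)}, keep {robot_in(rmD)}, require {carry(b4,right), robot_in(rmD)}
    → {carry(b4,right), robot_in(rmD)}
  through step 1 (go(rmA,rmD)): drop {robot_in(rmD)}, keep {carry(b4,right)}, require {robot_in(rmA)}
    → {carry(b4,right), robot_in(rmA)}

== RESULT ==
["carry(b4,right)", "robot_in(rmA)"]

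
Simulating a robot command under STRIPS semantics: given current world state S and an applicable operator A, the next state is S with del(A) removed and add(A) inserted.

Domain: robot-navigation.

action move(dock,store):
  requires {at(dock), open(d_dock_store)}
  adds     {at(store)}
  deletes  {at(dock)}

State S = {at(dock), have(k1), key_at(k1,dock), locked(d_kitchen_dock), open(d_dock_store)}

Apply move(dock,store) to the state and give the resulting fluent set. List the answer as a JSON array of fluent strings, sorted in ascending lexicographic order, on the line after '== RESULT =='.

Compute (S \ del) ∪ add:
  pre ⊆ S: {at(dock), open(d_dock_store)} ⊆ S  — applicable
  S \ del = {have(k1), key_at(k1,dock), locked(d_kitchen_dock), open(d_dock_store)}
  ∪ add   = {at(store), have(k1), key_at(k1,dock), locked(d_kitchen_dock), open(d_dock_store)}

== RESULT ==
["at(store)", "have(k1)", "key_at(k1,dock)", "locked(d_kitchen_dock)", "open(d_dock_store)"]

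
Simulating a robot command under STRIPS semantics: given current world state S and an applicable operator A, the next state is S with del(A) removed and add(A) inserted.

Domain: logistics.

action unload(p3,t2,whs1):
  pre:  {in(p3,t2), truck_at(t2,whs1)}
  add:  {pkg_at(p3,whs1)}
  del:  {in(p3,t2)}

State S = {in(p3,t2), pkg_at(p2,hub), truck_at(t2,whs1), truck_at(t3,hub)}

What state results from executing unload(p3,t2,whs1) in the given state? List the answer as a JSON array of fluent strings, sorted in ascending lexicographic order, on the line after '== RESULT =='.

Progress:
  pre ⊆ S: {in(p3,t2), truck_at(t2,whs1)} ⊆ S  — applicable
  S \ del = {pkg_at(p2,hub), truck_at(t2,whs1), truck_at(t3,hub)}
  ∪ add   = {pkg_at(p2,hub), pkg_at(p3,whs1), truck_at(t2,whs1), truck_at(t3,hub)}

== RESULT ==
["pkg_at(p2,hub)", "pkg_at(p3,whs1)", "truck_at(t2,whs1)", "truck_at(t3,hub)"]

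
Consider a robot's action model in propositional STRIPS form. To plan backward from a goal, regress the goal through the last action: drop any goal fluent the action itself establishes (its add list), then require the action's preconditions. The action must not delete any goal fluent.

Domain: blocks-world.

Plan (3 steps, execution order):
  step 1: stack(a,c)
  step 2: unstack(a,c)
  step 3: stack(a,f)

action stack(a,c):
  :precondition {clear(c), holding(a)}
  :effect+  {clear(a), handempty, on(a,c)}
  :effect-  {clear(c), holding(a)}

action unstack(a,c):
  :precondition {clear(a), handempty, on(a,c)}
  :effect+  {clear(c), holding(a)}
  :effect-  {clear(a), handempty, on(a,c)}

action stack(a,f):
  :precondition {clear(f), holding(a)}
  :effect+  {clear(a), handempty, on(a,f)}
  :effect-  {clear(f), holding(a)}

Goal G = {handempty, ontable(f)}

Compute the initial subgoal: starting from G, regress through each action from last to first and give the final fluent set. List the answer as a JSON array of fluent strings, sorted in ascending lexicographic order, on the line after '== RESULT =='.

Regress step by step:
  through step 3 (stack(a,f)): drop {handempty}, keep {ontable(f)}, require {clear(f), holding(a)}
    → {clear(f), holding(a), ontable(f)}
  through step 2 (unstack(a,c)): drop {holding(a)}, keep {clear(f), ontable(f)}, require {clear(a), handempty, on(a,c)}
    → {clear(a), clear(f), handempty, on(a,c), ontable(f)}
  through step 1 (stack(a,c)): drop {clear(a), handempty, on(a,c)}, keep {clear(f), ontable(f)}, require {clear(c), holding(a)}
    → {clear(c), clear(f), holding(a), ontable(f)}

== RESULT ==
["clear(c)", "clear(f)", "holding(a)", "ontable(f)"]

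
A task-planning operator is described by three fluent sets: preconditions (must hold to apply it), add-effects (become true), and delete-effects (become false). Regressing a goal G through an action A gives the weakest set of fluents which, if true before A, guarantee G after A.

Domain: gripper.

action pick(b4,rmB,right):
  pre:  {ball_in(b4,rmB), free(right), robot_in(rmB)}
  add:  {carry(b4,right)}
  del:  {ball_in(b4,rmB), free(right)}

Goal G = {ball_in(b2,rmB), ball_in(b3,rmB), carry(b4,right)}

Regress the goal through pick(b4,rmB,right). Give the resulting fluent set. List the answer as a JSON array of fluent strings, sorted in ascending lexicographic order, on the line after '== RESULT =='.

Compute (G \ add) ∪ pre:
  G ∩ del = {}  (empty — regression defined)
  G \ add = {ball_in(b2,rmB), ball_in(b3,rmB), carry(b4,right)} \ {carry(b4,right)} = {ball_in(b2,rmB), ball_in(b3,rmB)}
  ∪ pre   = {ball_in(b2,rmB), ball_in(b3,rmB)} ∪ {ball_in(b4,rmB), free(right), robot_in(rmB)}
          = {ball_in(b2,rmB), ball_in(b3,rmB), ball_in(b4,rmB), free(right), robot_in(rmB)}

== RESULT ==
["ball_in(b2,rmB)", "ball_in(b3,rmB)", "ball_in(b4,rmB)", "free(right)", "robot_in(rmB)"]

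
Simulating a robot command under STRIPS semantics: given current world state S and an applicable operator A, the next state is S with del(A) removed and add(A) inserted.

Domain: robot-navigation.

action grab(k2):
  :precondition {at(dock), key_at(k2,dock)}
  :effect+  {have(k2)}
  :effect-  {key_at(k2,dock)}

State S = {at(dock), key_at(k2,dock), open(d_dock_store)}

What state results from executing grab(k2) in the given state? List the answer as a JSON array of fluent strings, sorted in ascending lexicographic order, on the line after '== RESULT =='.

Compute (S \ del) ∪ add:
  pre ⊆ S: {at(dock), key_at(k2,dock)} ⊆ S  — applicable
  S \ del = {at(dock), open(d_dock_store)}
  ∪ add   = {at(dock), have(k2), open(d_dock_store)}

== RESULT ==
["at(dock)", "have(k2)", "open(d_dock_store)"]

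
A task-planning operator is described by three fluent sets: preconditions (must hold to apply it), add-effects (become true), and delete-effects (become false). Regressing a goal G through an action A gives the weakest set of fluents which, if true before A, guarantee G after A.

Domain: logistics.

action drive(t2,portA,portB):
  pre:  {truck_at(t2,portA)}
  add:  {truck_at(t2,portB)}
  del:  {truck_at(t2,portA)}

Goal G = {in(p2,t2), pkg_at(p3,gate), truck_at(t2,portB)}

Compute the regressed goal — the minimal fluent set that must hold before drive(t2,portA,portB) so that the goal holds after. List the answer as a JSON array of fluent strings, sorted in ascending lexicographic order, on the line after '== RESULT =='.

Compute (G \ add) ∪ pre:
  G ∩ del = {}  (empty — regression defined)
  G \ add = {in(p2,t2), pkg_at(p3,gate), truck_at(t2,portB)} \ {truck_at(t2,portB)} = {in(p2,t2), pkg_at(p3,gate)}
  ∪ pre   = {in(p2,t2), pkg_at(p3,gate)} ∪ {truck_at(t2,portA)}
          = {in(p2,t2), pkg_at(p3,gate), truck_at(t2,portA)}

== RESULT ==
["in(p2,t2)", "pkg_at(p3,gate)", "truck_at(t2,portA)"]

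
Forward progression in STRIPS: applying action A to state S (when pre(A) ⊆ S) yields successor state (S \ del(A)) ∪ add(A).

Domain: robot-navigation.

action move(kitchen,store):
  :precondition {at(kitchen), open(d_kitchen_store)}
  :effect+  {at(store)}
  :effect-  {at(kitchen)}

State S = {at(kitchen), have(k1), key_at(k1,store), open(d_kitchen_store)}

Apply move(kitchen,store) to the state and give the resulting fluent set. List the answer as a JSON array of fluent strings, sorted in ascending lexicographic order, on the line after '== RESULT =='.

Progress:
  pre ⊆ S: {at(kitchen), open(d_kitchen_store)} ⊆ S  — applicable
  S \ del = {have(k1), key_at(k1,store), open(d_kitchen_store)}
  ∪ add   = {at(store), have(k1), key_at(k1,store), open(d_kitchen_store)}

== RESULT ==
["at(store)", "have(k1)", "key_at(k1,store)", "open(d_kitchen_store)"]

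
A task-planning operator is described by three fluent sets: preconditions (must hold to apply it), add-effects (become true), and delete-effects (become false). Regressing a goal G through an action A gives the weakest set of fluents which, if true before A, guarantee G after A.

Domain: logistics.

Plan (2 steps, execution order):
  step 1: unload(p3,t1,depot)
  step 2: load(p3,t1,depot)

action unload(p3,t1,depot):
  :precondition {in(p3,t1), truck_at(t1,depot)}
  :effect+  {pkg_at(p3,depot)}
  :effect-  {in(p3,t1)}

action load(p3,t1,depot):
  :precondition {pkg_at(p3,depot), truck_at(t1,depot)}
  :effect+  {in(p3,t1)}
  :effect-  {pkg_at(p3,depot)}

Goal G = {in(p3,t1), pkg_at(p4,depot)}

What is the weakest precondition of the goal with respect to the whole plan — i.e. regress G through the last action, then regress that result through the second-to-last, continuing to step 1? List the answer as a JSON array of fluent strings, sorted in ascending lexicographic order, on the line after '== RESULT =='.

Work backward from the goal:
  through step 2 (load(p3,t1,depot)): drop {in(p3,t1)}, keep {pkg_at(p4,depot)}, require {pkg_at(p3,depot), truck_at(t1,depot)}
    → {pkg_at(p3,depot), pkg_at(p4,depot), truck_at(t1,depot)}
  through step 1 (unload(p3,t1,depot)): drop {pkg_at(p3,depot)}, keep {pkg_at(p4,depot), truck_at(t1,depot)}, require {in(p3,t1), truck_at(t1,depot)}
    → {in(p3,t1), pkg_at(p4,depot), truck_at(t1,depot)}

== RESULT ==
["in(p3,t1)", "pkg_at(p4,depot)", "truck_at(t1,depot)"]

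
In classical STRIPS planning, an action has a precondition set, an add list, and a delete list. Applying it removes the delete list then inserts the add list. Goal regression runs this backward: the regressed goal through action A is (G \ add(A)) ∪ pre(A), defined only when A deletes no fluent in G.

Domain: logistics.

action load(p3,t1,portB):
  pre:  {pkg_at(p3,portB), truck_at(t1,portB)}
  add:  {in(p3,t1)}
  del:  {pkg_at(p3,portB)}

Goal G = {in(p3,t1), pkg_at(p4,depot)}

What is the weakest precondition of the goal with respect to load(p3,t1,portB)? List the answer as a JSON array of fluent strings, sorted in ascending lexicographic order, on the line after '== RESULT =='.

Compute (G \ add) ∪ pre:
  G ∩ del = {}  (empty — regression defined)
  G \ add = {in(p3,t1), pkg_at(p4,depot)} \ {in(p3,t1)} = {pkg_at(p4,depot)}
  ∪ pre   = {pkg_at(p4,depot)} ∪ {pkg_at(p3,portB), truck_at(t1,portB)}
          = {pkg_at(p3,portB), pkg_at(p4,depot), truck_at(t1,portB)}

== RESULT ==
["pkg_at(p3,portB)", "pkg_at(p4,depot)", "truck_at(t1,portB)"]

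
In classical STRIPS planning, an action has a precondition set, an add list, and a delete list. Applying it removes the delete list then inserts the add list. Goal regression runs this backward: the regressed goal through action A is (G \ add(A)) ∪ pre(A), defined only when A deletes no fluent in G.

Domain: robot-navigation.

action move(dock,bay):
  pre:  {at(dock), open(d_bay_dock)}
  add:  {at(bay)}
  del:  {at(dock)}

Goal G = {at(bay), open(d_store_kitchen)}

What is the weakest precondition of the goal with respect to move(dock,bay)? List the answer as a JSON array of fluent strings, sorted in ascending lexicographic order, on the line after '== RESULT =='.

Compute (G \ add) ∪ pre:
  G ∩ del = {}  (empty — regression defined)
  G \ add = {at(bay), open(d_store_kitchen)} \ {at(bay)} = {open(d_store_kitchen)}
  ∪ pre   = {open(d_store_kitchen)} ∪ {at(dock), open(d_bay_dock)}
          = {at(dock), open(d_bay_dock), open(d_store_kitchen)}

== RESULT ==
["at(dock)", "open(d_bay_dock)", "open(d_store_kitchen)"]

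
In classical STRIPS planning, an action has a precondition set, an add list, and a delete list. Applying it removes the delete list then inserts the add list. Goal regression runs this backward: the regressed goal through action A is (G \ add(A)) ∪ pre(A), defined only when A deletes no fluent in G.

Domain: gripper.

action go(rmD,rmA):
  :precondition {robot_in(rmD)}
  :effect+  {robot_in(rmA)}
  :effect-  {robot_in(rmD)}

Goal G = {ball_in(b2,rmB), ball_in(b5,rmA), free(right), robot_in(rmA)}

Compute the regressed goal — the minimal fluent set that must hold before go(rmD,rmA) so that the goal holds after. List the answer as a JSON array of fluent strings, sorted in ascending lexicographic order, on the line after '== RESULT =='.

Regress:
  G ∩ del = {}  (empty — regression defined)
  G \ add = {ball_in(b2,rmB), ball_in(b5,rmA), free(right), robot_in(rmA)} \ {robot_in(rmA)} = {ball_in(b2,rmB), ball_in(b5,rmA), free(right)}
  ∪ pre   = {ball_in(b2,rmB), ball_in(b5,rmA), free(right)} ∪ {robot_in(rmD)}
          = {ball_in(b2,rmB), ball_in(b5,rmA), free(right), robot_in(rmD)}

== RESULT ==
["ball_in(b2,rmB)", "ball_in(b5,rmA)", "free(right)", "robot_in(rmD)"]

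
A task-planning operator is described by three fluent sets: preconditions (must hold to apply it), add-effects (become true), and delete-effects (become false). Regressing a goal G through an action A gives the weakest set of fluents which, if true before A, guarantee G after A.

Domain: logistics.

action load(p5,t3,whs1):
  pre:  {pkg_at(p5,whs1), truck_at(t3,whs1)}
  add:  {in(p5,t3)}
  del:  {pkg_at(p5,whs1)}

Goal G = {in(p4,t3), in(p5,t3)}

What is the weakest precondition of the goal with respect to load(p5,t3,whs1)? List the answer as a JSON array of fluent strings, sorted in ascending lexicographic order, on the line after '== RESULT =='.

Compute (G \ add) ∪ pre:
  G ∩ del = {}  (empty — regression defined)
  G \ add = {in(p4,t3), in(p5,t3)} \ {in(p5,t3)} = {in(p4,t3)}
  ∪ pre   = {in(p4,t3)} ∪ {pkg_at(p5,whs1), truck_at(t3,whs1)}
          = {in(p4,t3), pkg_at(p5,whs1), truck_at(t3,whs1)}

== RESULT ==
["in(p4,t3)", "pkg_at(p5,whs1)", "truck_at(t3,whs1)"]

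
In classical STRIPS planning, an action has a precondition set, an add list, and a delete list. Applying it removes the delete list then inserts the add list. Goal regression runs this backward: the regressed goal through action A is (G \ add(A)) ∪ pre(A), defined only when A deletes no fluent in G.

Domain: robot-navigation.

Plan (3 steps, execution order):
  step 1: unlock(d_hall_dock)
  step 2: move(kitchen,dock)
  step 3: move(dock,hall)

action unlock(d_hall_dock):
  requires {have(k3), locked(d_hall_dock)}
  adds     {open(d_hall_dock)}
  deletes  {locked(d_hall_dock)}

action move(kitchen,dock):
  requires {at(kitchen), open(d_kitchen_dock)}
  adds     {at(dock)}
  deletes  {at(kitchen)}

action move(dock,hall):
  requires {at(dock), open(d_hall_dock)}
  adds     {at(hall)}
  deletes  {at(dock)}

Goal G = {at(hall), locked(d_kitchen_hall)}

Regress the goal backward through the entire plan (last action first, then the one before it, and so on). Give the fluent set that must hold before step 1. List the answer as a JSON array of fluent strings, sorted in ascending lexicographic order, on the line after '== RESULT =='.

Regress step by step:
  through step 3 (move(dock,hall)): drop {at(hall)}, keep {locked(d_kitchen_hall)}, require {at(dock), open(d_hall_dock)}
    → {at(dock), locked(d_kitchen_hall), open(d_hall_dock)}
  through step 2 (move(kitchen,dock)): drop {at(dock)}, keep {locked(d_kitchen_hall), open(d_hall_dock)}, require {at(kitchen), open(d_kitchen_dock)}
    → {at(kitchen), locked(d_kitchen_hall), open(d_hall_dock), open(d_kitchen_dock)}
  through step 1 (unlock(d_hall_dock)): drop {open(d_hall_dock)}, keep {at(kitchen), locked(d_kitchen_hall), open(d_kitchen_dock)}, require {have(k3), locked(d_hall_dock)}
    → {at(kitchen), have(k3), locked(d_hall_dock), locked(d_kitchen_hall), open(d_kitchen_dock)}

== RESULT ==
["at(kitchen)", "have(k3)", "locked(d_hall_dock)", "locked(d_kitchen_hall)", "open(d_kitchen_dock)"]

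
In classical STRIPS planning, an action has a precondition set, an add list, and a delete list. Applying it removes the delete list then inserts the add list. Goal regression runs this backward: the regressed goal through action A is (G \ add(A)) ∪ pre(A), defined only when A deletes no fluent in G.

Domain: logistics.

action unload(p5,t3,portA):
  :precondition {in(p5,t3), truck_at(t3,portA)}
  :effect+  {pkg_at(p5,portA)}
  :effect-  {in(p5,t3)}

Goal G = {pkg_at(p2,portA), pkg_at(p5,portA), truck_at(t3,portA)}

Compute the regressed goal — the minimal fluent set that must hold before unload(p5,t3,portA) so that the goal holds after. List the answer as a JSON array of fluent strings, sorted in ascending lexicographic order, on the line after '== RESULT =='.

Compute (G \ add) ∪ pre:
  G ∩ del = {}  (empty — regression defined)
  G \ add = {pkg_at(p2,portA), pkg_at(p5,portA), truck_at(t3,portA)} \ {pkg_at(p5,portA)} = {pkg_at(p2,portA), truck_at(t3,portA)}
  ∪ pre   = {pkg_at(p2,portA), truck_at(t3,portA)} ∪ {in(p5,t3), truck_at(t3,portA)}
          = {in(p5,t3), pkg_at(p2,portA), truck_at(t3,portA)}

== RESULT ==
["in(p5,t3)", "pkg_at(p2,portA)", "truck_at(t3,portA)"]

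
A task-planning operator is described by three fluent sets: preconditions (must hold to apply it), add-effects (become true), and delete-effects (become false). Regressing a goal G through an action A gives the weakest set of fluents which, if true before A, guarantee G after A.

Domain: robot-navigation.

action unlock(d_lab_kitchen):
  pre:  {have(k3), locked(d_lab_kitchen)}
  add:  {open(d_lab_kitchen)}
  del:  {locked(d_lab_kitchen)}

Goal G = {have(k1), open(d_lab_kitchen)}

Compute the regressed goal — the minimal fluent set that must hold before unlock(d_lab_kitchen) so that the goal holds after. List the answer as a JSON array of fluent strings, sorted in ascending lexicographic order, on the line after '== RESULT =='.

Compute (G \ add) ∪ pre:
  G ∩ del = {}  (empty — regression defined)
  G \ add = {have(k1), open(d_lab_kitchen)} \ {open(d_lab_kitchen)} = {have(k1)}
  ∪ pre   = {have(k1)} ∪ {have(k3), locked(d_lab_kitchen)}
          = {have(k1), have(k3), locked(d_lab_kitchen)}

== RESULT ==
["have(k1)", "have(k3)", "locked(d_lab_kitchen)"]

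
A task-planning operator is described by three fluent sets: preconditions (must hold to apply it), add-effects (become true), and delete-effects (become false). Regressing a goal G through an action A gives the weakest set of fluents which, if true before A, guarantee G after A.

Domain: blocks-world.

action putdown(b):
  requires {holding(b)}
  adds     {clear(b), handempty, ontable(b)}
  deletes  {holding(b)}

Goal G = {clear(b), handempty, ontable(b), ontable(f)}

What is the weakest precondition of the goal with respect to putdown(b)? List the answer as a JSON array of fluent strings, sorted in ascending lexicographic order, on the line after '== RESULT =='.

Compute (G \ add) ∪ pre:
  G ∩ del = {}  (empty — regression defined)
  G \ add = {clear(b), handempty, ontable(b), ontable(f)} \ {clear(b), handempty, ontable(b)} = {ontable(f)}
  ∪ pre   = {ontable(f)} ∪ {holding(b)}
          = {holding(b), ontable(f)}

== RESULT ==
["holding(b)", "ontable(f)"]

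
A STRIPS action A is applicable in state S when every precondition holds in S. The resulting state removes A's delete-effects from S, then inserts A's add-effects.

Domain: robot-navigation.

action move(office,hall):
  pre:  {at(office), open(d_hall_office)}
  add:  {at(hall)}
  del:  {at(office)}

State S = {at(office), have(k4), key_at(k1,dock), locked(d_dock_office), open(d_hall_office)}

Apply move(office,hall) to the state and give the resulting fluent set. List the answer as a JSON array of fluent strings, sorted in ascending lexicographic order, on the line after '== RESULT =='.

Compute (S \ del) ∪ add:
  pre ⊆ S: {at(office), open(d_hall_office)} ⊆ S  — applicable
  S \ del = {have(k4), key_at(k1,dock), locked(d_dock_office), open(d_hall_office)}
  ∪ add   = {at(hall), have(k4), key_at(k1,dock), locked(d_dock_office), open(d_hall_office)}

== RESULT ==
["at(hall)", "have(k4)", "key_at(k1,dock)", "locked(d_dock_office)", "open(d_hall_office)"]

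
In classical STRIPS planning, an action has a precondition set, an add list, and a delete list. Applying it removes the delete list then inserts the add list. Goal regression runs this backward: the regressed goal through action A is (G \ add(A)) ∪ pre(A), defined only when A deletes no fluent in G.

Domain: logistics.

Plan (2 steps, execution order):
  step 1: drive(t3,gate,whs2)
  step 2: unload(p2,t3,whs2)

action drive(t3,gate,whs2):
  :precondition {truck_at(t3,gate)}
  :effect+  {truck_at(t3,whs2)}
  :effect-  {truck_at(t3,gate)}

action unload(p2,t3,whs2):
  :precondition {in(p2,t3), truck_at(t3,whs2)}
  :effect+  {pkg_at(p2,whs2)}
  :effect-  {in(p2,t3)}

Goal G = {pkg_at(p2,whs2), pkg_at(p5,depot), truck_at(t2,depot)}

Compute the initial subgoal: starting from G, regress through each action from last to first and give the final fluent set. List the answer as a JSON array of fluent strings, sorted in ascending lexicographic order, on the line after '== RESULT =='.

Work backward from the goal:
  through step 2 (unload(p2,t3,whs2)): drop {pkg_at(p2,whs2)}, keep {pkg_at(p5,depot), truck_at(t2,depot)}, require {in(p2,t3), truck_at(t3,whs2)}
    → {in(p2,t3), pkg_at(p5,depot), truck_at(t2,depot), truck_at(t3,whs2)}
  through step 1 (drive(t3,gate,whs2)): drop {truck_at(t3,whs2)}, keep {in(p2,t3), pkg_at(p5,depot), truck_at(t2,depot)}, require {truck_at(t3,gate)}
    → {in(p2,t3), pkg_at(p5,depot), truck_at(t2,depot), truck_at(t3,gate)}

== RESULT ==
["in(p2,t3)", "pkg_at(p5,depot)", "truck_at(t2,depot)", "truck_at(t3,gate)"]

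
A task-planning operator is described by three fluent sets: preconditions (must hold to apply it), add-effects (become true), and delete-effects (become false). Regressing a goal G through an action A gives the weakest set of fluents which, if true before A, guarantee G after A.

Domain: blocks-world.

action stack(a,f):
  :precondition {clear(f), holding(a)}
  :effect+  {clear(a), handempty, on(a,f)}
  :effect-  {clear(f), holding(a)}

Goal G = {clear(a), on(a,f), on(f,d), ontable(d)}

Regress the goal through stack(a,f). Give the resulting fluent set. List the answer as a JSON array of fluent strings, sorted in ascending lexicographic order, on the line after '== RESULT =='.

Regress:
  G ∩ del = {}  (empty — regression defined)
  G \ add = {clear(a), on(a,f), on(f,d), ontable(d)} \ {clear(a), handempty, on(a,f)} = {on(f,d), ontable(d)}
  ∪ pre   = {on(f,d), ontable(d)} ∪ {clear(f), holding(a)}
          = {clear(f), holding(a), on(f,d), ontable(d)}

== RESULT ==
["clear(f)", "holding(a)", "on(f,d)", "ontable(d)"]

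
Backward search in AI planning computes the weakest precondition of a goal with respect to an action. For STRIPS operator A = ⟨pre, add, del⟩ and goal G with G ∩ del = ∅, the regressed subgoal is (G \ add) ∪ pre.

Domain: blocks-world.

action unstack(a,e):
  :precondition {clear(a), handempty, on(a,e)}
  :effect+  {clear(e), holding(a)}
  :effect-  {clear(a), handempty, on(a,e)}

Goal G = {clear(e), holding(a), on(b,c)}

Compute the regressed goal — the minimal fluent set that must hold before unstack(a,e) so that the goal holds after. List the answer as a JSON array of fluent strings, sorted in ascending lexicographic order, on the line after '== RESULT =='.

Compute (G \ add) ∪ pre:
  G ∩ del = {}  (empty — regression defined)
  G \ add = {clear(e), holding(a), on(b,c)} \ {clear(e), holding(a)} = {on(b,c)}
  ∪ pre   = {on(b,c)} ∪ {clear(a), handempty, on(a,e)}
          = {clear(a), handempty, on(a,e), on(b,c)}

== RESULT ==
["clear(a)", "handempty", "on(a,e)", "on(b,c)"]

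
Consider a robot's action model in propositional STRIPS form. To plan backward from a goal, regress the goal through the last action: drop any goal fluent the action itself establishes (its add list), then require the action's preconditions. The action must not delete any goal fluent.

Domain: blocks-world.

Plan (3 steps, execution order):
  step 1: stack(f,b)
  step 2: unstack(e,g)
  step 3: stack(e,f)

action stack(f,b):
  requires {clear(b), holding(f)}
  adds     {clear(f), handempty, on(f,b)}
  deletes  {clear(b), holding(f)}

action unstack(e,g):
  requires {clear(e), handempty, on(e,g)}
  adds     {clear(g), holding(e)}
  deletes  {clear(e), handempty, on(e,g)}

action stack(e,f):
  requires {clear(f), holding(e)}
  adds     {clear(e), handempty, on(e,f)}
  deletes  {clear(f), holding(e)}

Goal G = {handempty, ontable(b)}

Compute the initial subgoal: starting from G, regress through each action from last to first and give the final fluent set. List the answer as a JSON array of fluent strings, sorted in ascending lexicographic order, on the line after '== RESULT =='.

Work backward from the goal:
  through step 3 (stack(e,f)): drop {handempty}, keep {ontable(b)}, require {clear(f), holding(e)}
    → {clear(f), holding(e), ontable(b)}
  through step 2 (unstack(e,g)): drop {holding(e)}, keep {clear(f), ontable(b)}, require {clear(e), handempty, on(e,g)}
    → {clear(e), clear(f), handempty, on(e,g), ontable(b)}
  through step 1 (stack(f,b)): drop {clear(f), handempty}, keep {clear(e), on(e,g), ontable(b)}, require {clear(b), holding(f)}
    → {clear(b), clear(e), holding(f), on(e,g), ontable(b)}

== RESULT ==
["clear(b)", "clear(e)", "holding(f)", "on(e,g)", "ontable(b)"]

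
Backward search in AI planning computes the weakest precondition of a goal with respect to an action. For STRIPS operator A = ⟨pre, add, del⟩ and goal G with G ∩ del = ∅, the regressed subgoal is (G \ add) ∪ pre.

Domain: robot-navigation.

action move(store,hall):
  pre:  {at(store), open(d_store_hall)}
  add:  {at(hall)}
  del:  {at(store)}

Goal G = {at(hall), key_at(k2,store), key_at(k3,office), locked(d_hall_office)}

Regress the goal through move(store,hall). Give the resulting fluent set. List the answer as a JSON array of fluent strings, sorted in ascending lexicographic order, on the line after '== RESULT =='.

Regress:
  G ∩ del = {}  (empty — regression defined)
  G \ add = {at(hall), key_at(k2,store), key_at(k3,office), locked(d_hall_office)} \ {at(hall)} = {key_at(k2,store), key_at(k3,office), locked(d_hall_office)}
  ∪ pre   = {key_at(k2,store), key_at(k3,office), locked(d_hall_office)} ∪ {at(store), open(d_store_hall)}
          = {at(store), key_at(k2,store), key_at(k3,office), locked(d_hall_office), open(d_store_hall)}

== RESULT ==
["at(store)", "key_at(k2,store)", "key_at(k3,office)", "locked(d_hall_office)", "open(d_store_hall)"]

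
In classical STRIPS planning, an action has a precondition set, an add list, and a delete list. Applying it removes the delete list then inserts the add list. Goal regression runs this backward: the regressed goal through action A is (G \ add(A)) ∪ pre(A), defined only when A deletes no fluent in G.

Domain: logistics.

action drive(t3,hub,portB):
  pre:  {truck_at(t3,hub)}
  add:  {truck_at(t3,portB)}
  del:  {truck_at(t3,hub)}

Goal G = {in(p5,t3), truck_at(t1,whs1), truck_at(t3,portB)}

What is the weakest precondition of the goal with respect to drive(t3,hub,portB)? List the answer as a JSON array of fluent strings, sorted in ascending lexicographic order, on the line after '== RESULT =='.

Regress:
  G ∩ del = {}  (empty — regression defined)
  G \ add = {in(p5,t3), truck_at(t1,whs1), truck_at(t3,portB)} \ {truck_at(t3,portB)} = {in(p5,t3), truck_at(t1,whs1)}
  ∪ pre   = {in(p5,t3), truck_at(t1,whs1)} ∪ {truck_at(t3,hub)}
          = {in(p5,t3), truck_at(t1,whs1), truck_at(t3,hub)}

== RESULT ==
["in(p5,t3)", "truck_at(t1,whs1)", "truck_at(t3,hub)"]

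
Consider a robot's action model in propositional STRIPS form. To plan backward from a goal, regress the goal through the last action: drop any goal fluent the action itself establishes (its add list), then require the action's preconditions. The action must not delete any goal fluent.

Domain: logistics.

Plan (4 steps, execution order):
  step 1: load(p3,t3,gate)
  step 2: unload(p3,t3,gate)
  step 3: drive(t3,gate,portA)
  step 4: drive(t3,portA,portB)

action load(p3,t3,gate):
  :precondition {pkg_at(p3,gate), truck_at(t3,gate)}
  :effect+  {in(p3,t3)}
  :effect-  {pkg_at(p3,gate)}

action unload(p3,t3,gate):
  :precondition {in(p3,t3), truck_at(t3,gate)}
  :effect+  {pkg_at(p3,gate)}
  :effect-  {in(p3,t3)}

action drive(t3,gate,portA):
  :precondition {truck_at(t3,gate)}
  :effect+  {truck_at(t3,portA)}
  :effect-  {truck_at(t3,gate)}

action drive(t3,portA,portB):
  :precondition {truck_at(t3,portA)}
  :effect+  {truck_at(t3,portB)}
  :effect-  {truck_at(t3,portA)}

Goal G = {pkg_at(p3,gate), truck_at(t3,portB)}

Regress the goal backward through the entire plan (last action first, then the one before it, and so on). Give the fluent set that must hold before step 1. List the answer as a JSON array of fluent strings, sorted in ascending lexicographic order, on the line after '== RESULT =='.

Work backward from the goal:
  through step 4 (drive(t3,portA,portB)): drop {truck_at(t3,portB)}, keep {pkg_at(p3,gate)}, require {truck_at(t3,portA)}
    → {pkg_at(p3,gate), truck_at(t3,portA)}
  through step 3 (drive(t3,gate,portA)): drop {truck_at(t3,portA)}, keep {pkg_at(p3,gate)}, require {truck_at(t3,gate)}
    → {pkg_at(p3,gate), truck_at(t3,gate)}
  through step 2 (unload(p3,t3,gate)): drop {pkg_at(p3,gate)}, keep {truck_at(t3,gate)}, require {in(p3,t3), truck_at(t3,gate)}
    → {in(p3,t3), truck_at(t3,gate)}
  through step 1 (load(p3,t3,gate)): drop {in(p3,t3)}, keep {truck_at(t3,gate)}, require {pkg_at(p3,gate), truck_at(t3,gate)}
    → {pkg_at(p3,gate), truck_at(t3,gate)}

== RESULT ==
["pkg_at(p3,gate)", "truck_at(t3,gate)"]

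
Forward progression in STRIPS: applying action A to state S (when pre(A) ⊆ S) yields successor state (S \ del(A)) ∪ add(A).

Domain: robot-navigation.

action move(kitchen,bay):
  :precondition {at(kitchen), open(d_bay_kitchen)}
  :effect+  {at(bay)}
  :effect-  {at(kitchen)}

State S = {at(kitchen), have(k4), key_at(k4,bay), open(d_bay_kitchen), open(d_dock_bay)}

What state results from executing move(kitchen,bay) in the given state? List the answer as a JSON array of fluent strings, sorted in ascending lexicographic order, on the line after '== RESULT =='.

Progress:
  pre ⊆ S: {at(kitchen), open(d_bay_kitchen)} ⊆ S  — applicable
  S \ del = {have(k4), key_at(k4,bay), open(d_bay_kitchen), open(d_dock_bay)}
  ∪ add   = {at(bay), have(k4), key_at(k4,bay), open(d_bay_kitchen), open(d_dock_bay)}

== RESULT ==
["at(bay)", "have(k4)", "key_at(k4,bay)", "open(d_bay_kitchen)", "open(d_dock_bay)"]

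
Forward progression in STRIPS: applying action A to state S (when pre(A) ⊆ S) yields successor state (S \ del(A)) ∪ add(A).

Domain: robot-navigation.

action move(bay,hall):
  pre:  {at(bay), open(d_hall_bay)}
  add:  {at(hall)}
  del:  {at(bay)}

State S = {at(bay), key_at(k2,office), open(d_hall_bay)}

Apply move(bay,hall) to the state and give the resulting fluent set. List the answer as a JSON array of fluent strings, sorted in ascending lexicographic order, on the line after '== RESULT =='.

Compute (S \ del) ∪ add:
  pre ⊆ S: {at(bay), open(d_hall_bay)} ⊆ S  — applicable
  S \ del = {key_at(k2,office), open(d_hall_bay)}
  ∪ add   = {at(hall), key_at(k2,office), open(d_hall_bay)}

== RESULT ==
["at(hall)", "key_at(k2,office)", "open(d_hall_bay)"]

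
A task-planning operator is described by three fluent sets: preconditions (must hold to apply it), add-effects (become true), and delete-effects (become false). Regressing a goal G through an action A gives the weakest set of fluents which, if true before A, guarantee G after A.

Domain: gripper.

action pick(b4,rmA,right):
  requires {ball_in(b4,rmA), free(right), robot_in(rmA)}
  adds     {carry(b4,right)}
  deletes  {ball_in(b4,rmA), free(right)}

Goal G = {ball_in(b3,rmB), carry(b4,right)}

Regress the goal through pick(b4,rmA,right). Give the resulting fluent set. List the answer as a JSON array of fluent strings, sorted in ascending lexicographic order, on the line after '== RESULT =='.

Compute (G \ add) ∪ pre:
  G ∩ del = {}  (empty — regression defined)
  G \ add = {ball_in(b3,rmB), carry(b4,right)} \ {carry(b4,right)} = {ball_in(b3,rmB)}
  ∪ pre   = {ball_in(b3,rmB)} ∪ {ball_in(b4,rmA), free(right), robot_in(rmA)}
          = {ball_in(b3,rmB), ball_in(b4,rmA), free(right), robot_in(rmA)}

== RESULT ==
["ball_in(b3,rmB)", "ball_in(b4,rmA)", "free(right)", "robot_in(rmA)"]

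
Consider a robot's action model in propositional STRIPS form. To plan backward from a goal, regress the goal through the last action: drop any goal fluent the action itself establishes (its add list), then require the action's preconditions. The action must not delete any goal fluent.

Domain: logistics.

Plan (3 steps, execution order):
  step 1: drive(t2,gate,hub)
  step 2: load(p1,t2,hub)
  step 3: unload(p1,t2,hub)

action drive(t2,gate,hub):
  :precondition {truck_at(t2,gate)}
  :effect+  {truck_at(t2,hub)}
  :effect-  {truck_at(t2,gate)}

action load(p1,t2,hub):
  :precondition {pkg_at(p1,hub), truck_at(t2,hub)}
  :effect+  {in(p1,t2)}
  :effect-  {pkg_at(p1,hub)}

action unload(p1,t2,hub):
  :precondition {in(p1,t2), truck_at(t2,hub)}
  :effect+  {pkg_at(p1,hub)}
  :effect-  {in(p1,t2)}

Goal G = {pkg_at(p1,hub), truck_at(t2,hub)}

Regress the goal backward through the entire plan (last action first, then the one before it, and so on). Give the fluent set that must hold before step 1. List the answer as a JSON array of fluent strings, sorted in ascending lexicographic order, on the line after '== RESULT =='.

Work backward from the goal:
  through step 3 (unload(p1,t2,hub)): drop {pkg_at(p1,hub)}, keep {truck_at(t2,hub)}, require {in(p1,t2), truck_at(t2,hub)}
    → {in(p1,t2), truck_at(t2,hub)}
  through step 2 (load(p1,t2,hub)): drop {in(p1,t2)}, keep {truck_at(t2,hub)}, require {pkg_at(p1,hub), truck_at(t2,hub)}
    → {pkg_at(p1,hub), truck_at(t2,hub)}
  through step 1 (drive(t2,gate,hub)): drop {truck_at(t2,hub)}, keep {pkg_at(p1,hub)}, require {truck_at(t2,gate)}
    → {pkg_at(p1,hub), truck_at(t2,gate)}

== RESULT ==
["pkg_at(p1,hub)", "truck_at(t2,gate)"]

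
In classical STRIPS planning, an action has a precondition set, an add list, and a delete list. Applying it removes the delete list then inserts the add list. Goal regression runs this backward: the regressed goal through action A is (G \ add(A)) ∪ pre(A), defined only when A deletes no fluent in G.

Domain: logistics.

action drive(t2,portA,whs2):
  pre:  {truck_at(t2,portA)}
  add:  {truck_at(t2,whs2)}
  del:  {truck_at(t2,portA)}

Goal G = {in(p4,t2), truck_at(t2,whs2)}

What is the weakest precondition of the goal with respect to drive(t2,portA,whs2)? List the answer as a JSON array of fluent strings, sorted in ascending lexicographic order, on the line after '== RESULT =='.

Compute (G \ add) ∪ pre:
  G ∩ del = {}  (empty — regression defined)
  G \ add = {in(p4,t2), truck_at(t2,whs2)} \ {truck_at(t2,whs2)} = {in(p4,t2)}
  ∪ pre   = {in(p4,t2)} ∪ {truck_at(t2,portA)}
          = {in(p4,t2), truck_at(t2,portA)}

== RESULT ==
["in(p4,t2)", "truck_at(t2,portA)"]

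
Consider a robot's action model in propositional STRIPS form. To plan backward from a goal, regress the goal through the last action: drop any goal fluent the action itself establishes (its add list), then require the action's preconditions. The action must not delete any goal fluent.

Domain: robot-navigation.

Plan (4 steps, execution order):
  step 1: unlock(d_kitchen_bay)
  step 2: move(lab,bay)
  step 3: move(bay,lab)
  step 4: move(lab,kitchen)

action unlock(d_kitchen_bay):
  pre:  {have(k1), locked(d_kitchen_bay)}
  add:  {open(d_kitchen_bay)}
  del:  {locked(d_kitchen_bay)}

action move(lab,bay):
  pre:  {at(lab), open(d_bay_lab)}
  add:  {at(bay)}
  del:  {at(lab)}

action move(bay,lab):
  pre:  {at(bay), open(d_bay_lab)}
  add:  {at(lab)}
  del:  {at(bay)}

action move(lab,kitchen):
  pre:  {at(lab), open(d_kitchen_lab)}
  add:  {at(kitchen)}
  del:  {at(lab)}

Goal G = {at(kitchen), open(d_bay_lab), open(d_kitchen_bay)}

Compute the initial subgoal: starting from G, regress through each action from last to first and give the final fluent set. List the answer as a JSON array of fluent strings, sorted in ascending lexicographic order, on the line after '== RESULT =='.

Regress step by step:
  through step 4 (move(lab,kitchen)): drop {at(kitchen)}, keep {open(d_bay_lab), open(d_kitchen_bay)}, require {at(lab), open(d_kitchen_lab)}
    → {at(lab), open(d_bay_lab), open(d_kitchen_bay), open(d_kitchen_lab)}
  through step 3 (move(bay,lab)): drop {at(lab)}, keep {open(d_bay_lab), open(d_kitchen_bay), open(d_kitchen_lab)}, require {at(bay), open(d_bay_lab)}
    → {at(bay), open(d_bay_lab), open(d_kitchen_bay), open(d_kitchen_lab)}
  through step 2 (move(lab,bay)): drop {at(bay)}, keep {open(d_bay_lab), open(d_kitchen_bay), open(d_kitchen_lab)}, require {at(lab), open(d_bay_lab)}
    → {at(lab), open(d_bay_lab), open(d_kitchen_bay), open(d_kitchen_lab)}
  through step 1 (unlock(d_kitchen_bay)): drop {open(d_kitchen_bay)}, keep {at(lab), open(d_bay_lab), open(d_kitchen_lab)}, require {have(k1), locked(d_kitchen_bay)}
    → {at(lab), have(k1), locked(d_kitchen_bay), open(d_bay_lab), open(d_kitchen_lab)}

== RESULT ==
["at(lab)", "have(k1)", "locked(d_kitchen_bay)", "open(d_bay_lab)", "open(d_kitchen_lab)"]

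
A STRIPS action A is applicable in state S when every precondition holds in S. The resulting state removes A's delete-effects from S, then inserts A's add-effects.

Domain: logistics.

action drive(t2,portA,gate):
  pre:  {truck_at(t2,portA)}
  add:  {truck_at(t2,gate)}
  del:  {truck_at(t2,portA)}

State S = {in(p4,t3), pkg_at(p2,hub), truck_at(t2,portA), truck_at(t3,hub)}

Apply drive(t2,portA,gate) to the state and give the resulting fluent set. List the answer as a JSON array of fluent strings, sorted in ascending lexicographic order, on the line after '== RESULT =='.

Compute (S \ del) ∪ add:
  pre ⊆ S: {truck_at(t2,portA)} ⊆ S  — applicable
  S \ del = {in(p4,t3), pkg_at(p2,hub), truck_at(t3,hub)}
  ∪ add   = {in(p4,t3), pkg_at(p2,hub), truck_at(t2,gate), truck_at(t3,hub)}

== RESULT ==
["in(p4,t3)", "pkg_at(p2,hub)", "truck_at(t2,gate)", "truck_at(t3,hub)"]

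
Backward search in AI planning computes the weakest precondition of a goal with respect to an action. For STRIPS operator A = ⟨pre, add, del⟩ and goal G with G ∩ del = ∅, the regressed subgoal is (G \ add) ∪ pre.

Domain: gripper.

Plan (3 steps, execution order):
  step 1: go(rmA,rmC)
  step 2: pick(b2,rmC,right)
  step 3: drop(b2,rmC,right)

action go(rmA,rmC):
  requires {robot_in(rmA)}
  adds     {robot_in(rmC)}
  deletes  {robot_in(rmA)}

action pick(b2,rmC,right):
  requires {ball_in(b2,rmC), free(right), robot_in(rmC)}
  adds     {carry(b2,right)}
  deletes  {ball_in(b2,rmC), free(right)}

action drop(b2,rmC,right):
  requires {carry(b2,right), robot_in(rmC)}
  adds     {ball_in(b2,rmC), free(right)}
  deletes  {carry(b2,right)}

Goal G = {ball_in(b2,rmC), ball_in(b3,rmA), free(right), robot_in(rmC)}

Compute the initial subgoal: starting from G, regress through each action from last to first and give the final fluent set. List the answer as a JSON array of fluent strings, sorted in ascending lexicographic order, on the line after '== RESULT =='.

Work backward from the goal:
  through step 3 (drop(b2,rmC,right)): drop {ball_in(b2,rmC), free(right)}, keep {ball_in(b3,rmA), robot_in(rmC)}, require {carry(b2,right), robot_in(rmC)}
    → {ball_in(b3,rmA), carry(b2,right), robot_in(rmC)}
  through step 2 (pick(b2,rmC,right)): drop {carry(b2,right)}, keep {ball_in(b3,rmA), robot_in(rmC)}, require {ball_in(b2,rmC), free(right), robot_in(rmC)}
    → {ball_in(b2,rmC), ball_in(b3,rmA), free(right), robot_in(rmC)}
  through step 1 (go(rmA,rmC)): drop {robot_in(rmC)}, keep {ball_in(b2,rmC), ball_in(b3,rmA), free(right)}, require {robot_in(rmA)}
    → {ball_in(b2,rmC), ball_in(b3,rmA), free(right), robot_in(rmA)}

== RESULT ==
["ball_in(b2,rmC)", "ball_in(b3,rmA)", "free(right)", "robot_in(rmA)"]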